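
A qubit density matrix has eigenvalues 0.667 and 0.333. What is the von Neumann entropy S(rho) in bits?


S = -p*log2(p) - (1-p)*log2(1-p)
p = 0.6670, 1-p = 0.3330
= -0.6670 * log2(0.6670) - 0.3330 * log2(0.3330)
= -(-0.3897) - (-0.5283)
= 0.9180

0.9180


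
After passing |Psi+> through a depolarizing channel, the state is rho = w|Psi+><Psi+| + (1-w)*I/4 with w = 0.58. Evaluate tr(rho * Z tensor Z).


|Psi+> = (|01> + |10>)/sqrt(2)
For the pure Bell state, <Z_A Z_B> = -1 (Bell-state Pauli correlator).
The maximally-mixed part I/4 has tr(I/4 * P tensor P) = 0 for any traceless Pauli P.
So <Z_A Z_B>_rho = w * (-1) + (1 - w) * 0
= 0.58 * (-1)
= -0.5800

-0.5800


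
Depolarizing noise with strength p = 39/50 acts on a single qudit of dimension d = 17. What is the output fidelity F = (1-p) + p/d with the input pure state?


F = (1-p) + p/d
= (1 - 0.7800) + 0.7800/17
= 0.2200 + 0.0459
= 0.2659

0.2659


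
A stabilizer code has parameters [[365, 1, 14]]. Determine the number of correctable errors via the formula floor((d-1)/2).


Code parameters: [[365, 1, 14]], distance d = 14.
Number of correctable errors = floor((d-1)/2)
= floor((14 - 1)/2)
= floor(13/2)
= 6

6


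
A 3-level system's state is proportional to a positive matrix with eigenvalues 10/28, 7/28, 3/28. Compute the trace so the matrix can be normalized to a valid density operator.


tr(M) = sum of eigenvalues
= 10/28 + 7/28 + 3/28
= 20/28
= 0.7143

0.7143


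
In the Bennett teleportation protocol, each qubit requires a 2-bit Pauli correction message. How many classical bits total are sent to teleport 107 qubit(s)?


Quantum teleportation requires 2 classical bits per qubit teleported.
107 qubit(s) -> 2 * 107 = 214 classical bits

214


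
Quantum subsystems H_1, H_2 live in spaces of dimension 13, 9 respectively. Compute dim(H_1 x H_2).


dim(H_1 x H_2) = 13 * 9
= 117

117


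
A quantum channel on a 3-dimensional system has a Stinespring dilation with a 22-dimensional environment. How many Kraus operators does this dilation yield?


Tracing out the environment in an orthonormal basis {|i>_E} gives Kraus operators K_i = <i|_E U |0>_E.
Number of Kraus operators = dim(H_env) = d_env
= 22

22


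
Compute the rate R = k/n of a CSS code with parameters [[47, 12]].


Code rate R = k/n
= 12/47
= 0.2553

0.2553


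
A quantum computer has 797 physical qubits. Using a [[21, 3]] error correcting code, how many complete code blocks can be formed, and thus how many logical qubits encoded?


Each code block uses 21 physical qubits for 3 logical qubit(s).
Number of complete blocks = floor(797 / 21) = 37
Logical qubits = 37 * 3
= 111

111


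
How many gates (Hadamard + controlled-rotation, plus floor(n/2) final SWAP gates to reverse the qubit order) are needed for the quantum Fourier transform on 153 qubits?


Hadamard gates: 153
Controlled rotations: n*(n-1)/2 = 153*152/2 = 11628
SWAP gates: floor(n/2) = floor(153/2) = 76
Total = 153 + 11628 + 76
= 11857

11857


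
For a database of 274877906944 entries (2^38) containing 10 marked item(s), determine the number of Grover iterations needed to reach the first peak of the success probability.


After j Grover iterations the success probability is P(j) = sin^2((2j+1)*theta), where sin(theta) = sqrt(k/N).
N = 2^38 = 274877906944, k = 10
sin(theta) = sqrt(k/N) = 6.031565972e-06
theta = arcsin(sqrt(k/N)) = 6.031565972e-06 rad
P(j) reaches its first maximum when (2j+1)*theta is as close as possible to pi/2, i.e. j = round(pi/(4*theta) - 1/2).
pi/(4*theta) - 1/2 = 130214.1353
(For comparison, the common estimate pi/4 * sqrt(N/k) = 130214.6353; the exact maximiser is used here.)
Optimal iterations = 130214

130214


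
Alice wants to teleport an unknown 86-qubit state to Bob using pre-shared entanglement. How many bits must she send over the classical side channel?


Quantum teleportation requires 2 classical bits per qubit teleported.
86 qubit(s) -> 2 * 86 = 172 classical bits

172


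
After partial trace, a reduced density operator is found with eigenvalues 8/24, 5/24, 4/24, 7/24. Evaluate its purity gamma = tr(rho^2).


tr(rho^2) = sum of eigenvalues squared
= (8/24)^2 + (5/24)^2 + (4/24)^2 + (7/24)^2
= (64 + 25 + 16 + 49) / 576
= 154/576
= 0.2674

0.2674


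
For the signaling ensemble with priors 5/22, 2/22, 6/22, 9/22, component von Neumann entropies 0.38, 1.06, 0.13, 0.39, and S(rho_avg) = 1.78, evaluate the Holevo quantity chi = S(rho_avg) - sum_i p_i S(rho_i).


chi = S(rho) - sum_i p_i * S(rho_i)
Weighted entropy = 5/22 * 0.38 + 2/22 * 1.06 + 6/22 * 0.13 + 9/22 * 0.39
= 0.3777
chi = 1.78 - 0.3777
= 1.4023

1.4023


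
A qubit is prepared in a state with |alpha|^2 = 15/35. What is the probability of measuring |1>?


|alpha|^2 = 15/35 = 0.4286
|beta|^2 = 1 - 15/35 = 20/35 = 0.5714
P(|1>) = |beta|^2 = 0.5714

0.5714


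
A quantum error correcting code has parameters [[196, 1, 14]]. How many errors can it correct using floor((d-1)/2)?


Code parameters: [[196, 1, 14]], distance d = 14.
Number of correctable errors = floor((d-1)/2)
= floor((14 - 1)/2)
= floor(13/2)
= 6

6


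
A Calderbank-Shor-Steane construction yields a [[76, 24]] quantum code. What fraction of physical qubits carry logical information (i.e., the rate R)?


Code rate R = k/n
= 24/76
= 0.3158

0.3158


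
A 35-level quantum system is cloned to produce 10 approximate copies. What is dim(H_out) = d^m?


Output space = H^(tensor 10) where dim(H) = 35
dim = 35^10
= 1225 (after 2 factors)
= 42875 (after 3 factors)
= 1500625 (after 4 factors)
= 52521875 (after 5 factors)
= 1838265625 (after 6 factors)
= 64339296875 (after 7 factors)
= 2251875390625 (after 8 factors)
= 78815638671875 (after 9 factors)
= 2758547353515625 (after 10 factors)
= 2758547353515625

2758547353515625


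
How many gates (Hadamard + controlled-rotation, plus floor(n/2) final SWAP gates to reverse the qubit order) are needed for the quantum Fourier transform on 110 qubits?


Hadamard gates: 110
Controlled rotations: n*(n-1)/2 = 110*109/2 = 5995
SWAP gates: floor(n/2) = floor(110/2) = 55
Total = 110 + 5995 + 55
= 6160

6160


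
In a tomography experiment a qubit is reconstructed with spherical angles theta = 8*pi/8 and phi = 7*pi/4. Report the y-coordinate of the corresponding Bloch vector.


theta = 3.1416, phi = 5.4978
r_y = sin(theta)*sin(phi) = 0.0000 * -0.7071
r_y = 0.0000

0.0000


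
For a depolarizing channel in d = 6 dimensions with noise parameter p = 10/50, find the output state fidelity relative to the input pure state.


F = (1-p) + p/d
= (1 - 0.2000) + 0.2000/6
= 0.8000 + 0.0333
= 0.8333

0.8333


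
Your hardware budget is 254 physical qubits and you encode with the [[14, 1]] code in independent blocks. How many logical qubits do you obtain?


Each code block uses 14 physical qubits for 1 logical qubit(s).
Number of complete blocks = floor(254 / 14) = 18
Logical qubits = 18 * 1
= 18

18


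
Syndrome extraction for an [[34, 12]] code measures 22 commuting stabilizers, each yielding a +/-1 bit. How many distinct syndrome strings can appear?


Each stabilizer generator gives a binary (+1 or -1) measurement outcome.
With 22 independent generators:
Total syndromes = 2^22
= 4194304

4194304


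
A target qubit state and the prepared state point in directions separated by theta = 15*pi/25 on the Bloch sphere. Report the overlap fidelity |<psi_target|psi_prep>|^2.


For states separated by angle theta on Bloch sphere:
F = cos^2(theta/2)
theta = 15*pi/25 = 1.8850
theta/2 = 0.9425
cos(theta/2) = 0.5878
F = 0.3455

0.3455


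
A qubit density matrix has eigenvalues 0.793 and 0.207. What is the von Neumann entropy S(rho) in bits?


S = -p*log2(p) - (1-p)*log2(1-p)
p = 0.7930, 1-p = 0.2070
= -0.7930 * log2(0.7930) - 0.2070 * log2(0.2070)
= -(-0.2653) - (-0.4704)
= 0.7357

0.7357


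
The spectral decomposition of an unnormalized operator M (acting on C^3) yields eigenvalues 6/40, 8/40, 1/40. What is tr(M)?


tr(M) = sum of eigenvalues
= 6/40 + 8/40 + 1/40
= 15/40
= 0.3750

0.3750


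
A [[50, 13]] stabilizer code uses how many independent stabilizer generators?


For an [[n,k]] stabilizer code:
Number of stabilizer generators = n - k
= 50 - 13
= 37

37


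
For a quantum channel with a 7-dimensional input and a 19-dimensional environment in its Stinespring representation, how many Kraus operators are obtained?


Tracing out the environment in an orthonormal basis {|i>_E} gives Kraus operators K_i = <i|_E U |0>_E.
Number of Kraus operators = dim(H_env) = d_env
= 19

19


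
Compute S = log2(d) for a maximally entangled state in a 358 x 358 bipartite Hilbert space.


For a maximally entangled state in d x d:
S = log2(d) = log2(358)
= 8.4838

8.4838


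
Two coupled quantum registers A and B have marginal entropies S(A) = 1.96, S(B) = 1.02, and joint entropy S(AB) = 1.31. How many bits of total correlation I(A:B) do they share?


I(A:B) = S(A) + S(B) - S(AB)
= 1.96 + 1.02 - 1.31
= 1.6700

1.6700


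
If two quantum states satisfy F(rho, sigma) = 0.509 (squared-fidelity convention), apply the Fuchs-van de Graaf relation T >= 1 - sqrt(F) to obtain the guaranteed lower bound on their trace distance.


Fuchs-van de Graaf (squared-fidelity convention): 1 - sqrt(F) <= T <= sqrt(1 - F).
Lower bound: T >= 1 - sqrt(F)
sqrt(F) = sqrt(0.509) = 0.7134
T >= 1 - 0.7134
T >= 0.2866

0.2866


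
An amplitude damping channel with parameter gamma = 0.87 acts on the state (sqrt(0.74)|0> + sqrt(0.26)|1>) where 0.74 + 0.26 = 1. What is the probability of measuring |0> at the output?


For amplitude damping with parameter gamma on state sqrt(a)|0> + sqrt(b)|1>:
alpha^2 = 0.74, beta^2 = 0.26
P(|0>) = alpha^2 + gamma * beta^2
= 0.74 + 0.87 * 0.26
= 0.74 + 0.2262
= 0.9662

0.9662


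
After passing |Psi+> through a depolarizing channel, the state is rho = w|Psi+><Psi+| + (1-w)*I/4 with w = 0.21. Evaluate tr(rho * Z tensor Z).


|Psi+> = (|01> + |10>)/sqrt(2)
For the pure Bell state, <Z_A Z_B> = -1 (Bell-state Pauli correlator).
The maximally-mixed part I/4 has tr(I/4 * P tensor P) = 0 for any traceless Pauli P.
So <Z_A Z_B>_rho = w * (-1) + (1 - w) * 0
= 0.21 * (-1)
= -0.2100

-0.2100


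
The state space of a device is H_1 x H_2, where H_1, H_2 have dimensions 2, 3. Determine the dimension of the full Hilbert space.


dim(H_1 x H_2) = 2 * 3
= 6

6


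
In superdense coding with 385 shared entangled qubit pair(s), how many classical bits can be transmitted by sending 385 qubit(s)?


Superdense coding allows 2 classical bits per shared entangled pair.
385 pair(s) -> 2 * 385 = 770 classical bits

770


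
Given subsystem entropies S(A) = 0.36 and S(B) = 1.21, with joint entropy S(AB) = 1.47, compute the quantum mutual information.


I(A:B) = S(A) + S(B) - S(AB)
= 0.36 + 1.21 - 1.47
= 0.1000

0.1000


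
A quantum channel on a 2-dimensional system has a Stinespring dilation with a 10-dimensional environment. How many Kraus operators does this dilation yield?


Tracing out the environment in an orthonormal basis {|i>_E} gives Kraus operators K_i = <i|_E U |0>_E.
Number of Kraus operators = dim(H_env) = d_env
= 10

10


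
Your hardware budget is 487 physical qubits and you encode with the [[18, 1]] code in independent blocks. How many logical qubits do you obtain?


Each code block uses 18 physical qubits for 1 logical qubit(s).
Number of complete blocks = floor(487 / 18) = 27
Logical qubits = 27 * 1
= 27

27


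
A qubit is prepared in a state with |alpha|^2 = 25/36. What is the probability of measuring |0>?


|alpha|^2 = 25/36 = 0.6944
|beta|^2 = 1 - 25/36 = 11/36 = 0.3056
P(|0>) = |alpha|^2 = 0.6944

0.6944


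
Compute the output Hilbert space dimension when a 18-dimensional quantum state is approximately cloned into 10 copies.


Output space = H^(tensor 10) where dim(H) = 18
dim = 18^10
= 324 (after 2 factors)
= 5832 (after 3 factors)
= 104976 (after 4 factors)
= 1889568 (after 5 factors)
= 34012224 (after 6 factors)
= 612220032 (after 7 factors)
= 11019960576 (after 8 factors)
= 198359290368 (after 9 factors)
= 3570467226624 (after 10 factors)
= 3570467226624

3570467226624


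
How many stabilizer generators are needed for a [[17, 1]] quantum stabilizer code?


For an [[n,k]] stabilizer code:
Number of stabilizer generators = n - k
= 17 - 1
= 16

16


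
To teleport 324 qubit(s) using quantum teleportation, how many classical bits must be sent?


Quantum teleportation requires 2 classical bits per qubit teleported.
324 qubit(s) -> 2 * 324 = 648 classical bits

648


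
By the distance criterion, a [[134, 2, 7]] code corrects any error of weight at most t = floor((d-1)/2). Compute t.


Code parameters: [[134, 2, 7]], distance d = 7.
Number of correctable errors = floor((d-1)/2)
= floor((7 - 1)/2)
= floor(6/2)
= 3

3


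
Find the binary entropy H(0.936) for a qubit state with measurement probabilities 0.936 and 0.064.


S = -p*log2(p) - (1-p)*log2(1-p)
p = 0.9360, 1-p = 0.0640
= -0.9360 * log2(0.9360) - 0.0640 * log2(0.0640)
= -(-0.0893) - (-0.2538)
= 0.3431

0.3431


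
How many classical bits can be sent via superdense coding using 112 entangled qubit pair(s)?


Superdense coding allows 2 classical bits per shared entangled pair.
112 pair(s) -> 2 * 112 = 224 classical bits

224


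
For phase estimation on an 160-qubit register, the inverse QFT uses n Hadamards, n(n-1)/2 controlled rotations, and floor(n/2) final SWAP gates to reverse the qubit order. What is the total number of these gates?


Hadamard gates: 160
Controlled rotations: n*(n-1)/2 = 160*159/2 = 12720
SWAP gates: floor(n/2) = floor(160/2) = 80
Total = 160 + 12720 + 80
= 12960

12960


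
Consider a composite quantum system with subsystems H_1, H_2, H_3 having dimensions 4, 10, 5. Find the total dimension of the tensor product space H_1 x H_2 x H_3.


dim(H_1 x H_2 x H_3) = 4 * 10 * 5
= 40 * 5
= 200

200


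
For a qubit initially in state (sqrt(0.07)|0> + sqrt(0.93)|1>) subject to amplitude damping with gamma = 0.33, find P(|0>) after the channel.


For amplitude damping with parameter gamma on state sqrt(a)|0> + sqrt(b)|1>:
alpha^2 = 0.07, beta^2 = 0.93
P(|0>) = alpha^2 + gamma * beta^2
= 0.07 + 0.33 * 0.93
= 0.07 + 0.3069
= 0.3769

0.3769


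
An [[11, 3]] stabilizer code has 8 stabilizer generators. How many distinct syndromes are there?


Each stabilizer generator gives a binary (+1 or -1) measurement outcome.
With 8 independent generators:
Total syndromes = 2^8
= 256

256


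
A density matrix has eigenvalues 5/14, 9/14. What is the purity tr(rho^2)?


tr(rho^2) = sum of eigenvalues squared
= (5/14)^2 + (9/14)^2
= (25 + 81) / 196
= 106/196
= 0.5408

0.5408


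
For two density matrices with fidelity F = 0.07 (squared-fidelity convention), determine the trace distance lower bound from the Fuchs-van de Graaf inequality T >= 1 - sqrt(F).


Fuchs-van de Graaf (squared-fidelity convention): 1 - sqrt(F) <= T <= sqrt(1 - F).
Lower bound: T >= 1 - sqrt(F)
sqrt(F) = sqrt(0.07) = 0.2646
T >= 1 - 0.2646
T >= 0.7354

0.7354


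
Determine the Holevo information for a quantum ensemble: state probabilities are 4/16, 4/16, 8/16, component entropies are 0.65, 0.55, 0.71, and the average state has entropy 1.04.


chi = S(rho) - sum_i p_i * S(rho_i)
Weighted entropy = 4/16 * 0.65 + 4/16 * 0.55 + 8/16 * 0.71
= 0.6550
chi = 1.04 - 0.6550
= 0.3850

0.3850


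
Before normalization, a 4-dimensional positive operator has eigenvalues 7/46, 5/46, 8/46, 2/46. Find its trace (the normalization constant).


tr(M) = sum of eigenvalues
= 7/46 + 5/46 + 8/46 + 2/46
= 22/46
= 0.4783

0.4783


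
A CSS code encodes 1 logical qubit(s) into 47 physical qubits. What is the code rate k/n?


Code rate R = k/n
= 1/47
= 0.0213

0.0213


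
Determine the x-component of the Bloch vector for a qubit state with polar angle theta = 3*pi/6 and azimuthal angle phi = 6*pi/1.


theta = 1.5708, phi = 18.8496
r_x = sin(theta)*cos(phi) = 1.0000 * 1.0000
r_x = 1.0000

1.0000


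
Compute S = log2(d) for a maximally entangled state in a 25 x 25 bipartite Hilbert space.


For a maximally entangled state in d x d:
S = log2(d) = log2(25)
= 4.6439

4.6439


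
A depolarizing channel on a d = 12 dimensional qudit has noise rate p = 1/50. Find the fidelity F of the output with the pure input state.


F = (1-p) + p/d
= (1 - 0.0200) + 0.0200/12
= 0.9800 + 0.0017
= 0.9817

0.9817


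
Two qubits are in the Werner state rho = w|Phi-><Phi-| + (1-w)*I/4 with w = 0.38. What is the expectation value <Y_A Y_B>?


|Phi-> = (|00> - |11>)/sqrt(2)
For the pure Bell state, <Y_A Y_B> = +1 (Bell-state Pauli correlator).
The maximally-mixed part I/4 has tr(I/4 * P tensor P) = 0 for any traceless Pauli P.
So <Y_A Y_B>_rho = w * (+1) + (1 - w) * 0
= 0.38 * (+1)
= 0.3800

0.3800


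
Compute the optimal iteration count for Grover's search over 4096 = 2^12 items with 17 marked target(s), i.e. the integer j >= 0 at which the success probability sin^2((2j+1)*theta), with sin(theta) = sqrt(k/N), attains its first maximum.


After j Grover iterations the success probability is P(j) = sin^2((2j+1)*theta), where sin(theta) = sqrt(k/N).
N = 2^12 = 4096, k = 17
sin(theta) = sqrt(k/N) = 0.0644235254
theta = arcsin(sqrt(k/N)) = 0.06446817264 rad
P(j) reaches its first maximum when (2j+1)*theta is as close as possible to pi/2, i.e. j = round(pi/(4*theta) - 1/2).
pi/(4*theta) - 1/2 = 11.6827
(For comparison, the common estimate pi/4 * sqrt(N/k) = 12.1912; the exact maximiser is used here.)
Optimal iterations = 12

12


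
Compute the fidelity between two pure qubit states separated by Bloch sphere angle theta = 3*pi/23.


For states separated by angle theta on Bloch sphere:
F = cos^2(theta/2)
theta = 3*pi/23 = 0.4098
theta/2 = 0.2049
cos(theta/2) = 0.9791
F = 0.9586

0.9586


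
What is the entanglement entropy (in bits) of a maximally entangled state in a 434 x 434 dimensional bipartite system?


For a maximally entangled state in d x d:
S = log2(d) = log2(434)
= 8.7616

8.7616


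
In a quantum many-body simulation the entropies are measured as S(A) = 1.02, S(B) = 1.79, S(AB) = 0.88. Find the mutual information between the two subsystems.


I(A:B) = S(A) + S(B) - S(AB)
= 1.02 + 1.79 - 0.88
= 1.9300

1.9300


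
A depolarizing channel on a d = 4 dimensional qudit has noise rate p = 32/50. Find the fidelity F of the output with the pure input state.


F = (1-p) + p/d
= (1 - 0.6400) + 0.6400/4
= 0.3600 + 0.1600
= 0.5200

0.5200


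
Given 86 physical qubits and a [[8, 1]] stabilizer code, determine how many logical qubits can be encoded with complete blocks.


Each code block uses 8 physical qubits for 1 logical qubit(s).
Number of complete blocks = floor(86 / 8) = 10
Logical qubits = 10 * 1
= 10

10


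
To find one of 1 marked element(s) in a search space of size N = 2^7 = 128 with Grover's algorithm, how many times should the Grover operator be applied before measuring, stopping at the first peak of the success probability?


After j Grover iterations the success probability is P(j) = sin^2((2j+1)*theta), where sin(theta) = sqrt(k/N).
N = 2^7 = 128, k = 1
sin(theta) = sqrt(k/N) = 0.08838834765
theta = arcsin(sqrt(k/N)) = 0.08850384314 rad
P(j) reaches its first maximum when (2j+1)*theta is as close as possible to pi/2, i.e. j = round(pi/(4*theta) - 1/2).
pi/(4*theta) - 1/2 = 8.3742
(For comparison, the common estimate pi/4 * sqrt(N/k) = 8.8858; the exact maximiser is used here.)
Optimal iterations = 8

8


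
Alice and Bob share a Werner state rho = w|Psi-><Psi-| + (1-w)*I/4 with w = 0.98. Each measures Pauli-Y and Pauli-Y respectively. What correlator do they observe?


|Psi-> = (|01> - |10>)/sqrt(2)
For the pure Bell state, <Y_A Y_B> = -1 (Bell-state Pauli correlator).
The maximally-mixed part I/4 has tr(I/4 * P tensor P) = 0 for any traceless Pauli P.
So <Y_A Y_B>_rho = w * (-1) + (1 - w) * 0
= 0.98 * (-1)
= -0.9800

-0.9800


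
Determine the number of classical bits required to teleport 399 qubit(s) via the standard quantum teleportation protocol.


Quantum teleportation requires 2 classical bits per qubit teleported.
399 qubit(s) -> 2 * 399 = 798 classical bits

798


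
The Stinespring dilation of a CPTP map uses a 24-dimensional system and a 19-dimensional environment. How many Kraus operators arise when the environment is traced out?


Tracing out the environment in an orthonormal basis {|i>_E} gives Kraus operators K_i = <i|_E U |0>_E.
Number of Kraus operators = dim(H_env) = d_env
= 19

19


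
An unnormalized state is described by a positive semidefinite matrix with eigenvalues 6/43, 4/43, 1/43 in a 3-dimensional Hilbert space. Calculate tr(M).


tr(M) = sum of eigenvalues
= 6/43 + 4/43 + 1/43
= 11/43
= 0.2558

0.2558


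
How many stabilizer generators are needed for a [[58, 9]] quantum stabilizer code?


For an [[n,k]] stabilizer code:
Number of stabilizer generators = n - k
= 58 - 9
= 49

49


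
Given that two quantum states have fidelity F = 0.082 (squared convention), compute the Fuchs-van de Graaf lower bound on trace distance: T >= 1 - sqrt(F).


Fuchs-van de Graaf (squared-fidelity convention): 1 - sqrt(F) <= T <= sqrt(1 - F).
Lower bound: T >= 1 - sqrt(F)
sqrt(F) = sqrt(0.082) = 0.2864
T >= 1 - 0.2864
T >= 0.7136

0.7136


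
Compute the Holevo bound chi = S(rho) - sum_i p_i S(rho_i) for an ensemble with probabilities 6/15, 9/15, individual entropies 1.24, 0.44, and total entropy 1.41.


chi = S(rho) - sum_i p_i * S(rho_i)
Weighted entropy = 6/15 * 1.24 + 9/15 * 0.44
= 0.7600
chi = 1.41 - 0.7600
= 0.6500

0.6500


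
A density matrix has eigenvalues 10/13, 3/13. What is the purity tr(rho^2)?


tr(rho^2) = sum of eigenvalues squared
= (10/13)^2 + (3/13)^2
= (100 + 9) / 169
= 109/169
= 0.6450

0.6450


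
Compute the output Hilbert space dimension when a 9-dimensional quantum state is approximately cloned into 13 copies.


Output space = H^(tensor 13) where dim(H) = 9
dim = 9^13
= 81 (after 2 factors)
= 729 (after 3 factors)
= 6561 (after 4 factors)
= 59049 (after 5 factors)
= 531441 (after 6 factors)
= 4782969 (after 7 factors)
= 43046721 (after 8 factors)
= 387420489 (after 9 factors)
= 3486784401 (after 10 factors)
= 31381059609 (after 11 factors)
= 282429536481 (after 12 factors)
= 2541865828329 (after 13 factors)
= 2541865828329

2541865828329


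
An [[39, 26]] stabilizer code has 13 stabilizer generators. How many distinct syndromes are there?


Each stabilizer generator gives a binary (+1 or -1) measurement outcome.
With 13 independent generators:
Total syndromes = 2^13
= 8192

8192


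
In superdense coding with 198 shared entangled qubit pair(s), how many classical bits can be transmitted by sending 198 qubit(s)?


Superdense coding allows 2 classical bits per shared entangled pair.
198 pair(s) -> 2 * 198 = 396 classical bits

396


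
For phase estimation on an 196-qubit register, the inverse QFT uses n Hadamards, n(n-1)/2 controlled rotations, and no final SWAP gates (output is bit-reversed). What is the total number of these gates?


Hadamard gates: 196
Controlled rotations: n*(n-1)/2 = 196*195/2 = 19110
SWAP gates: 0 (omitted)
Total = 196 + 19110
= 19306

19306


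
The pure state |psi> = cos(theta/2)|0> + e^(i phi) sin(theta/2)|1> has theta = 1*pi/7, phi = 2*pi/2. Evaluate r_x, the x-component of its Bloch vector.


theta = 0.4488, phi = 3.1416
r_x = sin(theta)*cos(phi) = 0.4339 * -1.0000
r_x = -0.4339

-0.4339


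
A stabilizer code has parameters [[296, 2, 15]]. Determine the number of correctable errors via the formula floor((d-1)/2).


Code parameters: [[296, 2, 15]], distance d = 15.
Number of correctable errors = floor((d-1)/2)
= floor((15 - 1)/2)
= floor(14/2)
= 7

7


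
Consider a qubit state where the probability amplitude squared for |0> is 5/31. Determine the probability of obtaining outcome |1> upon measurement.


|alpha|^2 = 5/31 = 0.1613
|beta|^2 = 1 - 5/31 = 26/31 = 0.8387
P(|1>) = |beta|^2 = 0.8387

0.8387


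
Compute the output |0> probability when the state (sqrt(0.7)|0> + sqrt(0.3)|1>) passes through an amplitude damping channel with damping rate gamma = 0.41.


For amplitude damping with parameter gamma on state sqrt(a)|0> + sqrt(b)|1>:
alpha^2 = 0.7, beta^2 = 0.3
P(|0>) = alpha^2 + gamma * beta^2
= 0.7 + 0.41 * 0.3
= 0.7 + 0.1230
= 0.8230

0.8230


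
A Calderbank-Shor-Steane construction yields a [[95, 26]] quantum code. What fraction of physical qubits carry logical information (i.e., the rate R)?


Code rate R = k/n
= 26/95
= 0.2737

0.2737


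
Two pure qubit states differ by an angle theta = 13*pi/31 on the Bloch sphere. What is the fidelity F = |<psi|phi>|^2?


For states separated by angle theta on Bloch sphere:
F = cos^2(theta/2)
theta = 13*pi/31 = 1.3174
theta/2 = 0.6587
cos(theta/2) = 0.7908
F = 0.6253

0.6253


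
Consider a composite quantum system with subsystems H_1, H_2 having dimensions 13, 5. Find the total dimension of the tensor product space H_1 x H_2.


dim(H_1 x H_2) = 13 * 5
= 65

65


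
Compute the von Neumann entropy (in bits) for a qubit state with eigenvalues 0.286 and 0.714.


S = -p*log2(p) - (1-p)*log2(1-p)
p = 0.2860, 1-p = 0.7140
= -0.2860 * log2(0.2860) - 0.7140 * log2(0.7140)
= -(-0.5165) - (-0.3470)
= 0.8635

0.8635


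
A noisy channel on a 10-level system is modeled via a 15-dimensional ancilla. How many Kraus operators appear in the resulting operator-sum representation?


Tracing out the environment in an orthonormal basis {|i>_E} gives Kraus operators K_i = <i|_E U |0>_E.
Number of Kraus operators = dim(H_env) = d_env
= 15

15


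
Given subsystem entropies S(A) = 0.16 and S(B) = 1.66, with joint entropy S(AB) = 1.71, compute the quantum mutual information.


I(A:B) = S(A) + S(B) - S(AB)
= 0.16 + 1.66 - 1.71
= 0.1100

0.1100


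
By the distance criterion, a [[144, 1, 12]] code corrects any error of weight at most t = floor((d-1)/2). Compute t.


Code parameters: [[144, 1, 12]], distance d = 12.
Number of correctable errors = floor((d-1)/2)
= floor((12 - 1)/2)
= floor(11/2)
= 5

5


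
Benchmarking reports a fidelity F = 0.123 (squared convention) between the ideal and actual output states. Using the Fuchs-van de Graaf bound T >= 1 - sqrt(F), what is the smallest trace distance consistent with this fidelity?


Fuchs-van de Graaf (squared-fidelity convention): 1 - sqrt(F) <= T <= sqrt(1 - F).
Lower bound: T >= 1 - sqrt(F)
sqrt(F) = sqrt(0.123) = 0.3507
T >= 1 - 0.3507
T >= 0.6493

0.6493


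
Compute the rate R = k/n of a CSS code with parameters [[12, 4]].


Code rate R = k/n
= 4/12
= 0.3333

0.3333


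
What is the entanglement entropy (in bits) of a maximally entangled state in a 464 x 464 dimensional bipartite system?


For a maximally entangled state in d x d:
S = log2(d) = log2(464)
= 8.8580

8.8580


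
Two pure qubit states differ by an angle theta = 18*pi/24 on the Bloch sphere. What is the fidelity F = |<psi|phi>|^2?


For states separated by angle theta on Bloch sphere:
F = cos^2(theta/2)
theta = 18*pi/24 = 2.3562
theta/2 = 1.1781
cos(theta/2) = 0.3827
F = 0.1464

0.1464


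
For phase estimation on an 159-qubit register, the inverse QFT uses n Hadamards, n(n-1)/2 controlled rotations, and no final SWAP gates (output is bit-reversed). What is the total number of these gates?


Hadamard gates: 159
Controlled rotations: n*(n-1)/2 = 159*158/2 = 12561
SWAP gates: 0 (omitted)
Total = 159 + 12561
= 12720

12720


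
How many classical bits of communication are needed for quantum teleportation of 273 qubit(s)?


Quantum teleportation requires 2 classical bits per qubit teleported.
273 qubit(s) -> 2 * 273 = 546 classical bits

546


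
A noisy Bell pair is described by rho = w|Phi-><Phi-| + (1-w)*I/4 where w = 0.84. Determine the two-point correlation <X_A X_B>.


|Phi-> = (|00> - |11>)/sqrt(2)
For the pure Bell state, <X_A X_B> = -1 (Bell-state Pauli correlator).
The maximally-mixed part I/4 has tr(I/4 * P tensor P) = 0 for any traceless Pauli P.
So <X_A X_B>_rho = w * (-1) + (1 - w) * 0
= 0.84 * (-1)
= -0.8400

-0.8400


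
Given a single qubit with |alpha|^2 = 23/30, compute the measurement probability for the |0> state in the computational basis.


|alpha|^2 = 23/30 = 0.7667
|beta|^2 = 1 - 23/30 = 7/30 = 0.2333
P(|0>) = |alpha|^2 = 0.7667

0.7667


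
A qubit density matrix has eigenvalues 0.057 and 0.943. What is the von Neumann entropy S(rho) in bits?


S = -p*log2(p) - (1-p)*log2(1-p)
p = 0.0570, 1-p = 0.9430
= -0.0570 * log2(0.0570) - 0.9430 * log2(0.9430)
= -(-0.2356) - (-0.0798)
= 0.3154

0.3154


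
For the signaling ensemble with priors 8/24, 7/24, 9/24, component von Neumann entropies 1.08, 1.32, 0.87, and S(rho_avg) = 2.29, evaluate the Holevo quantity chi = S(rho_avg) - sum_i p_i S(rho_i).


chi = S(rho) - sum_i p_i * S(rho_i)
Weighted entropy = 8/24 * 1.08 + 7/24 * 1.32 + 9/24 * 0.87
= 1.0713
chi = 2.29 - 1.0713
= 1.2188

1.2188


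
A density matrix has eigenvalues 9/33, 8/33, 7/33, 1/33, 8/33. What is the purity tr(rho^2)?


tr(rho^2) = sum of eigenvalues squared
= (9/33)^2 + (8/33)^2 + (7/33)^2 + (1/33)^2 + (8/33)^2
= (81 + 64 + 49 + 1 + 64) / 1089
= 259/1089
= 0.2378

0.2378


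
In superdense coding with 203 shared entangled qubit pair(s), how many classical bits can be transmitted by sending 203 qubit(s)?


Superdense coding allows 2 classical bits per shared entangled pair.
203 pair(s) -> 2 * 203 = 406 classical bits

406


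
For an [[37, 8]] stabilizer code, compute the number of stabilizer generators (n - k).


For an [[n,k]] stabilizer code:
Number of stabilizer generators = n - k
= 37 - 8
= 29

29


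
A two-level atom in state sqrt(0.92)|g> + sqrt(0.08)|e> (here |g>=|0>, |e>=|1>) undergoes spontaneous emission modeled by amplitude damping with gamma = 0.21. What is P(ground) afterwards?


For amplitude damping with parameter gamma on state sqrt(a)|0> + sqrt(b)|1>:
alpha^2 = 0.92, beta^2 = 0.08
P(|0>) = alpha^2 + gamma * beta^2
= 0.92 + 0.21 * 0.08
= 0.92 + 0.0168
= 0.9368

0.9368


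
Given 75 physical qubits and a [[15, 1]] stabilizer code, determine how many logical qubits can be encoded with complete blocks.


Each code block uses 15 physical qubits for 1 logical qubit(s).
Number of complete blocks = floor(75 / 15) = 5
Logical qubits = 5 * 1
= 5

5


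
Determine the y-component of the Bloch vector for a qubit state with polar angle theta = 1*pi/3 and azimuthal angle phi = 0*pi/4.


theta = 1.0472, phi = 0.0000
r_y = sin(theta)*sin(phi) = 0.8660 * 0.0000
r_y = 0.0000

0.0000


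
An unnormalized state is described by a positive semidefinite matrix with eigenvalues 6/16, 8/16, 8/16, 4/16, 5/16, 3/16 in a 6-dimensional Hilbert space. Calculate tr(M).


tr(M) = sum of eigenvalues
= 6/16 + 8/16 + 8/16 + 4/16 + 5/16 + 3/16
= 34/16
= 2.1250

2.1250


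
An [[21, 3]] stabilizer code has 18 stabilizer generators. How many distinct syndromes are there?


Each stabilizer generator gives a binary (+1 or -1) measurement outcome.
With 18 independent generators:
Total syndromes = 2^18
= 262144

262144


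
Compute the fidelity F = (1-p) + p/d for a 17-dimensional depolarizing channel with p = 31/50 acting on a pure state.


F = (1-p) + p/d
= (1 - 0.6200) + 0.6200/17
= 0.3800 + 0.0365
= 0.4165

0.4165


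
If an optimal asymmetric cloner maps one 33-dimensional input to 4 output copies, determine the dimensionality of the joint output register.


Output space = H^(tensor 4) where dim(H) = 33
dim = 33^4
= 1089 (after 2 factors)
= 35937 (after 3 factors)
= 1185921 (after 4 factors)
= 1185921

1185921


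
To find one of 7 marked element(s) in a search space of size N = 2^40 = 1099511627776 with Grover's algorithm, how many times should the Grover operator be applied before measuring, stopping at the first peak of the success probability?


After j Grover iterations the success probability is P(j) = sin^2((2j+1)*theta), where sin(theta) = sqrt(k/N).
N = 2^40 = 1099511627776, k = 7
sin(theta) = sqrt(k/N) = 2.523185073e-06
theta = arcsin(sqrt(k/N)) = 2.523185073e-06 rad
P(j) reaches its first maximum when (2j+1)*theta is as close as possible to pi/2, i.e. j = round(pi/(4*theta) - 1/2).
pi/(4*theta) - 1/2 = 311272.0150
(For comparison, the common estimate pi/4 * sqrt(N/k) = 311272.5150; the exact maximiser is used here.)
Optimal iterations = 311272

311272


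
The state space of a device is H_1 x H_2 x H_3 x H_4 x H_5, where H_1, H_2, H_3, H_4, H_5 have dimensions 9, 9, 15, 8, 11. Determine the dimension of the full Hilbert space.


dim(H_1 x H_2 x H_3 x H_4 x H_5) = 9 * 9 * 15 * 8 * 11
= 81 * 15 * 8 * 11
= 1215 * 8 * 11
= 9720 * 11
= 106920

106920


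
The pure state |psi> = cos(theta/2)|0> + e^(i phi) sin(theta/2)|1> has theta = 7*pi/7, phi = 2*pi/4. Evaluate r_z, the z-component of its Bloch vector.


theta = 3.1416, phi = 1.5708
r_z = cos(theta) = -1.0000

-1.0000


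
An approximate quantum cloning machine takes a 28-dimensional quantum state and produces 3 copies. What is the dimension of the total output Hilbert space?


Output space = H^(tensor 3) where dim(H) = 28
dim = 28^3
= 784 (after 2 factors)
= 21952 (after 3 factors)
= 21952

21952


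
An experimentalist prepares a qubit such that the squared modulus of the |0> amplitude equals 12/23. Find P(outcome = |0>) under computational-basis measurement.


|alpha|^2 = 12/23 = 0.5217
|beta|^2 = 1 - 12/23 = 11/23 = 0.4783
P(|0>) = |alpha|^2 = 0.5217

0.5217


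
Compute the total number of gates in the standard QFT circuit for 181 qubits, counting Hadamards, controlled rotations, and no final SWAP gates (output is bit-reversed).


Hadamard gates: 181
Controlled rotations: n*(n-1)/2 = 181*180/2 = 16290
SWAP gates: 0 (omitted)
Total = 181 + 16290
= 16471

16471


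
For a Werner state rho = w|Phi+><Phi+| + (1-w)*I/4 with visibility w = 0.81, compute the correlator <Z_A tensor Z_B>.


|Phi+> = (|00> + |11>)/sqrt(2)
For the pure Bell state, <Z_A Z_B> = +1 (Bell-state Pauli correlator).
The maximally-mixed part I/4 has tr(I/4 * P tensor P) = 0 for any traceless Pauli P.
So <Z_A Z_B>_rho = w * (+1) + (1 - w) * 0
= 0.81 * (+1)
= 0.8100

0.8100


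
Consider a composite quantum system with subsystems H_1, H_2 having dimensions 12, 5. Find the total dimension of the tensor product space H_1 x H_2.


dim(H_1 x H_2) = 12 * 5
= 60

60


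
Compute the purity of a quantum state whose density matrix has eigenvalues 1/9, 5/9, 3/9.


tr(rho^2) = sum of eigenvalues squared
= (1/9)^2 + (5/9)^2 + (3/9)^2
= (1 + 25 + 9) / 81
= 35/81
= 0.4321

0.4321


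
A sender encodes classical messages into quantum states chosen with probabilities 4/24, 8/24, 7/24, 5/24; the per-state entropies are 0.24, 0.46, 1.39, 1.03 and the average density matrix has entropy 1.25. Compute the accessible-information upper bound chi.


chi = S(rho) - sum_i p_i * S(rho_i)
Weighted entropy = 4/24 * 0.24 + 8/24 * 0.46 + 7/24 * 1.39 + 5/24 * 1.03
= 0.8133
chi = 1.25 - 0.8133
= 0.4367

0.4367


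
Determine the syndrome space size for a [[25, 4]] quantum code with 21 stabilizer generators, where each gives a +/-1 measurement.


Each stabilizer generator gives a binary (+1 or -1) measurement outcome.
With 21 independent generators:
Total syndromes = 2^21
= 2097152

2097152


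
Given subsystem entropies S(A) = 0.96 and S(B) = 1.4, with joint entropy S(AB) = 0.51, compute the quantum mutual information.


I(A:B) = S(A) + S(B) - S(AB)
= 0.96 + 1.4 - 0.51
= 1.8500

1.8500


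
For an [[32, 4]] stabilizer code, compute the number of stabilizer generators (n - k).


For an [[n,k]] stabilizer code:
Number of stabilizer generators = n - k
= 32 - 4
= 28

28


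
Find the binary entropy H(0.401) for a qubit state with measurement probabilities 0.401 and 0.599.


S = -p*log2(p) - (1-p)*log2(1-p)
p = 0.4010, 1-p = 0.5990
= -0.4010 * log2(0.4010) - 0.5990 * log2(0.5990)
= -(-0.5286) - (-0.4429)
= 0.9715

0.9715


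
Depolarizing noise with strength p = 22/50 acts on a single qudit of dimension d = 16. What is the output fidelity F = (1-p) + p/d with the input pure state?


F = (1-p) + p/d
= (1 - 0.4400) + 0.4400/16
= 0.5600 + 0.0275
= 0.5875

0.5875


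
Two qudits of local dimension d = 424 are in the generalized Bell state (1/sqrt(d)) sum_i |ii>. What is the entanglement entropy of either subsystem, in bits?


For a maximally entangled state in d x d:
S = log2(d) = log2(424)
= 8.7279

8.7279


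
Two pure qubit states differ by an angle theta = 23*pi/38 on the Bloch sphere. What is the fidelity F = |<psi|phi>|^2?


For states separated by angle theta on Bloch sphere:
F = cos^2(theta/2)
theta = 23*pi/38 = 1.9015
theta/2 = 0.9507
cos(theta/2) = 0.5811
F = 0.3377

0.3377


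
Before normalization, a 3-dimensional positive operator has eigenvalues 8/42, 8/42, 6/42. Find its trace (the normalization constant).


tr(M) = sum of eigenvalues
= 8/42 + 8/42 + 6/42
= 22/42
= 0.5238

0.5238


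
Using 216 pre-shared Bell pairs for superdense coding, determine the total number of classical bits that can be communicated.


Superdense coding allows 2 classical bits per shared entangled pair.
216 pair(s) -> 2 * 216 = 432 classical bits

432


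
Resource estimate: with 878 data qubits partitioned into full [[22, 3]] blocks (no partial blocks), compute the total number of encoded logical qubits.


Each code block uses 22 physical qubits for 3 logical qubit(s).
Number of complete blocks = floor(878 / 22) = 39
Logical qubits = 39 * 3
= 117

117


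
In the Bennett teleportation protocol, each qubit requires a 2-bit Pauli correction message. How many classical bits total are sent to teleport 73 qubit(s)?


Quantum teleportation requires 2 classical bits per qubit teleported.
73 qubit(s) -> 2 * 73 = 146 classical bits

146


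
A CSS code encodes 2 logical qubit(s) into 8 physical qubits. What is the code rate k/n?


Code rate R = k/n
= 2/8
= 0.2500

0.2500


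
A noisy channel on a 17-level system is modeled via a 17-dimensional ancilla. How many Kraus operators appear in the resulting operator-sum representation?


Tracing out the environment in an orthonormal basis {|i>_E} gives Kraus operators K_i = <i|_E U |0>_E.
Number of Kraus operators = dim(H_env) = d_env
= 17

17


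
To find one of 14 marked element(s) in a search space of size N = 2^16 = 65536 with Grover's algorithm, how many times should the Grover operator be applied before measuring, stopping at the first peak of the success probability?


After j Grover iterations the success probability is P(j) = sin^2((2j+1)*theta), where sin(theta) = sqrt(k/N).
N = 2^16 = 65536, k = 14
sin(theta) = sqrt(k/N) = 0.01461584917
theta = arcsin(sqrt(k/N)) = 0.0146163696 rad
P(j) reaches its first maximum when (2j+1)*theta is as close as possible to pi/2, i.e. j = round(pi/(4*theta) - 1/2).
pi/(4*theta) - 1/2 = 53.2341
(For comparison, the common estimate pi/4 * sqrt(N/k) = 53.7361; the exact maximiser is used here.)
Optimal iterations = 53

53


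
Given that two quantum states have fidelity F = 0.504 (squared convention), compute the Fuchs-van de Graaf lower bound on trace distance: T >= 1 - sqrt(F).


Fuchs-van de Graaf (squared-fidelity convention): 1 - sqrt(F) <= T <= sqrt(1 - F).
Lower bound: T >= 1 - sqrt(F)
sqrt(F) = sqrt(0.504) = 0.7099
T >= 1 - 0.7099
T >= 0.2901

0.2901


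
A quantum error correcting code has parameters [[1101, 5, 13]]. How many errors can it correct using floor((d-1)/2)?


Code parameters: [[1101, 5, 13]], distance d = 13.
Number of correctable errors = floor((d-1)/2)
= floor((13 - 1)/2)
= floor(12/2)
= 6

6


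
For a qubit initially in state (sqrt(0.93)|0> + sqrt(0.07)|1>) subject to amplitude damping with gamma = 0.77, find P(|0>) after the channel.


For amplitude damping with parameter gamma on state sqrt(a)|0> + sqrt(b)|1>:
alpha^2 = 0.93, beta^2 = 0.07
P(|0>) = alpha^2 + gamma * beta^2
= 0.93 + 0.77 * 0.07
= 0.93 + 0.0539
= 0.9839

0.9839
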